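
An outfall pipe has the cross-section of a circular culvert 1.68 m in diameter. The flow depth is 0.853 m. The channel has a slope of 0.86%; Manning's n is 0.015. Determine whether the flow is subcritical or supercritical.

supercritical

For a circular section of diameter D = 1.68 m at depth y = 0.853 m, the central angle is θ = 2 arccos(1 − 2y/D) = 3.173 rad. Then A = (D²/8)(θ − sin θ) = 1.13 m² and P = Dθ/2 = 2.665 m.
Hydraulic radius R = A/P = 1.13/2.665 = 0.4241 m.
V = (1/n) R^(2/3) √S = (1/0.015) × 0.4241^(2/3) × √0.0086 = 3.49 m/s. Hydraulic depth D_h = A/T = 1.13/1.68 = 0.6728 m.
Froude number Fr = V/√(g·D_h) = 3.49/√(9.81×0.6728) = 1.36, which is greater than 1, so the flow is supercritical.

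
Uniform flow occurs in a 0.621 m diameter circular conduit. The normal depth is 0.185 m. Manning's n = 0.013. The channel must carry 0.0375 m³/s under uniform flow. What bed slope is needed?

S = 0.000832

For a circular section of diameter D = 0.621 m at depth y = 0.185 m, the central angle is θ = 2 arccos(1 − 2y/D) = 2.309 rad. Then A = (D²/8)(θ − sin θ) = 0.07568 m² and P = Dθ/2 = 0.7171 m.
Hydraulic radius R = A/P = 0.07568/0.7171 = 0.1055 m.
From Manning's equation, S = [nQ / (1 A R^(2/3))]² = [0.013 × 0.0375 / (1 × 0.07568 × 0.1055^(2/3))]² = 0.000832.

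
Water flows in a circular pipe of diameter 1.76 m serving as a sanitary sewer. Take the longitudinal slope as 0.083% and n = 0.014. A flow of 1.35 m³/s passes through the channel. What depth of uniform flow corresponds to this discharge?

y_n = 0.845 m

Manning's equation rearranged: A R^(2/3) = nQ / (1·√S) = 0.014 × 1.35 / (√0.00083) = 0.656.
Trying y = 0.919 m: A R^(2/3) = 0.7569 — too large.
Trying y = 0.845 m: A R^(2/3) = 0.6565 — matches.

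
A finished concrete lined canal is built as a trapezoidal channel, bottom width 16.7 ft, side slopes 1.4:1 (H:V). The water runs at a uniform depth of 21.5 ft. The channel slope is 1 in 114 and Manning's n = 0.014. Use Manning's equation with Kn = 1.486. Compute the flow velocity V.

With bottom width b = 16.7 ft and side slope z = 1.4: A = (b + zy)y = (16.7 + 1.4×21.5)×21.5 = 1006 ft²; P = b + 2y√(1+z²) = 16.7 + 2×21.5×1.72 = 90.68 ft.
Hydraulic radius R = A/P = 1006/90.68 = 11.1 ft.
From Manning's equation, V = (1.486/n) R^(2/3) S^(1/2) = (1.486/0.014) × 11.1^(2/3) × 0.008772^(1/2) = 49.5 ft/s.

V = 49.5 ft/s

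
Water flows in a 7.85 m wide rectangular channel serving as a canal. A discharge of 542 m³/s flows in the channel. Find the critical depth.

y_c = 7.86 m

For a rectangular channel, critical depth y_c = (q²/g)^(1/3) where q = Q/b = 542/7.85 = 69.04 m²/s.
So y_c = (69.04²/9.81)^(1/3) = 7.86 m.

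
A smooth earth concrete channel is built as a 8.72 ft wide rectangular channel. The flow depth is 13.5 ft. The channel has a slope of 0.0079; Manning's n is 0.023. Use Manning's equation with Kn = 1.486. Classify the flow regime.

Flow area A = b·y = 8.72 × 13.5 = 117.7 ft². Wetted perimeter P = b + 2y = 8.72 + 2×13.5 = 35.72 ft.
Hydraulic radius R = A/P = 117.7/35.72 = 3.296 ft.
V = (1.486/n) R^(2/3) √S = (1.486/0.023) × 3.296^(2/3) × √0.0079 = 12.72 ft/s. Hydraulic depth D_h = A/T = 117.7/8.72 = 13.5 ft.
Froude number Fr = V/√(g·D_h) = 12.72/√(32.2×13.5) = 0.61, which is less than 1, so the flow is subcritical.

subcritical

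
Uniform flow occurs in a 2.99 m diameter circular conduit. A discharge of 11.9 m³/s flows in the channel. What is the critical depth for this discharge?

At critical depth, Q² T / (g A³) = 1, i.e. A³/T = Q²/g = 11.9²/9.81 = 14.44.
At y = 1.11 m: A³/T = 4.622 — short.
At y = 1.49 m: A³/T = 14.29 — close enough.

y_c = 1.49 m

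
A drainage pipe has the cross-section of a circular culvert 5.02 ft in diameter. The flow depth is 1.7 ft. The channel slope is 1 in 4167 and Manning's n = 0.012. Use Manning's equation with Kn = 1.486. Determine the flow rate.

For a circular section of diameter D = 5.02 ft at depth y = 1.7 ft, the central angle is θ = 2 arccos(1 − 2y/D) = 2.484 rad. Then A = (D²/8)(θ − sin θ) = 5.902 ft² and P = Dθ/2 = 6.236 ft.
Hydraulic radius R = A/P = 5.902/6.236 = 0.9464 ft.
Manning's equation: Q = (1.486/n) A R^(2/3) S^(1/2) = (1.486/0.012) × 5.902 × 0.9464^(2/3) × 0.00024^(1/2) = 10.9 ft³/s.

Q = 10.9 ft³/s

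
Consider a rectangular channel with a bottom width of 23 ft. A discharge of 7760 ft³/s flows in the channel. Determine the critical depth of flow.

For a rectangular channel, critical depth y_c = (q²/g)^(1/3) where q = Q/b = 7760/23 = 337.4 ft²/s.
So y_c = (337.4²/32.2)^(1/3) = 15.2 ft.

y_c = 15.2 ft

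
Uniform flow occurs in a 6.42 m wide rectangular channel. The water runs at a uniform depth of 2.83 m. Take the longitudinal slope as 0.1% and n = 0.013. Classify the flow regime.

subcritical

Flow area A = b·y = 6.42 × 2.83 = 18.17 m². Wetted perimeter P = b + 2y = 6.42 + 2×2.83 = 12.08 m.
Hydraulic radius R = A/P = 18.17/12.08 = 1.504 m.
V = (1/n) R^(2/3) √S = (1/0.013) × 1.504^(2/3) × √0.001 = 3.193 m/s. Hydraulic depth D_h = A/T = 18.17/6.42 = 2.83 m.
Froude number Fr = V/√(g·D_h) = 3.193/√(9.81×2.83) = 0.606, which is less than 1, so the flow is subcritical.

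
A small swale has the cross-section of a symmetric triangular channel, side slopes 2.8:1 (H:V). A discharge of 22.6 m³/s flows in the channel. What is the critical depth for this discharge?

y_c = 1.68 m

At critical depth, Q² T / (g A³) = 1, i.e. A³/T = Q²/g = 22.6²/9.81 = 52.07.
At y = 2.13 m: A³/T = 171.9 — too large.
At y = 1.38 m: A³/T = 19.62 — too small.
At y = 1.68 m: A³/T = 52.46 — ≈ 52.07.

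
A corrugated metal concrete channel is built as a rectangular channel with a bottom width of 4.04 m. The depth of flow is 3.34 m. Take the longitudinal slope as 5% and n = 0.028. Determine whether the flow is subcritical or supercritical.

supercritical

Flow area A = b·y = 4.04 × 3.34 = 13.49 m². Wetted perimeter P = b + 2y = 4.04 + 2×3.34 = 10.72 m.
Hydraulic radius R = A/P = 13.49/10.72 = 1.259 m.
V = (1/n) R^(2/3) √S = (1/0.028) × 1.259^(2/3) × √0.05 = 9.31 m/s. Hydraulic depth D_h = A/T = 13.49/4.04 = 3.34 m.
Froude number Fr = V/√(g·D_h) = 9.31/√(9.81×3.34) = 1.63, which is greater than 1, so the flow is supercritical.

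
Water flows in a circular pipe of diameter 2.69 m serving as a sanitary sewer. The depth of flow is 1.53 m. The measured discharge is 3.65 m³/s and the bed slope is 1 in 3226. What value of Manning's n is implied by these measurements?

For a circular section of diameter D = 2.69 m at depth y = 1.53 m, the central angle is θ = 2 arccos(1 − 2y/D) = 3.418 rad. Then A = (D²/8)(θ − sin θ) = 3.338 m² and P = Dθ/2 = 4.597 m.
Hydraulic radius R = A/P = 3.338/4.597 = 0.7261 m.
Rearranging Manning's equation: n = (1/Q) A R^(2/3) S^(1/2) = (1/3.65) × 3.338 × 0.7261^(2/3) × √0.00031 = 0.013.

n = 0.013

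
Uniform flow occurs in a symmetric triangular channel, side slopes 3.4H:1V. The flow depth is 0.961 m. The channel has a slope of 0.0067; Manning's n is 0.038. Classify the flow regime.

For a triangular section with side slope z = 3.4: A = zy² = 3.4×0.961² = 3.14 m²; P = 2y√(1+z²) = 2×0.961×3.544 = 6.812 m.
Hydraulic radius R = A/P = 3.14/6.812 = 0.461 m.
V = (1/n) R^(2/3) √S = (1/0.038) × 0.461^(2/3) × √0.0067 = 1.285 m/s. Hydraulic depth D_h = A/T = 3.14/6.535 = 0.4805 m.
Froude number Fr = V/√(g·D_h) = 1.285/√(9.81×0.4805) = 0.592, which is less than 1, so the flow is subcritical.

subcritical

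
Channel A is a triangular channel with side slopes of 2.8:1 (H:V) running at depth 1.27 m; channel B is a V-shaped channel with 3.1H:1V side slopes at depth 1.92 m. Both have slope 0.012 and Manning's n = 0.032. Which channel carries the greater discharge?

channel B

Channel A: For a triangular section with side slope z = 2.8: A = zy² = 2.8×1.27² = 4.516 m²; P = 2y√(1+z²) = 2×1.27×2.973 = 7.552 m. Hydraulic radius R = A/P = 4.516/7.552 = 0.598 m. Q_A = (1/0.032)·4.516·0.598^(2/3)·√0.012 = 10.97 m³/s.
Channel B: For a triangular section with side slope z = 3.1: A = zy² = 3.1×1.92² = 11.43 m²; P = 2y√(1+z²) = 2×1.92×3.257 = 12.51 m. Hydraulic radius R = A/P = 11.43/12.51 = 0.9136 m. Q_B = (1/0.032)·11.43·0.9136^(2/3)·√0.012 = 36.83 m³/s.
Q_A = 10.97 m³/s vs Q_B = 36.83 m³/s, so channel B carries more.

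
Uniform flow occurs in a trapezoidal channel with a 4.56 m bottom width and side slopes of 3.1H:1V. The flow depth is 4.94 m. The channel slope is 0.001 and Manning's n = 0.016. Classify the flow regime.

With bottom width b = 4.56 m and side slope z = 3.1: A = (b + zy)y = (4.56 + 3.1×4.94)×4.94 = 98.18 m²; P = b + 2y√(1+z²) = 4.56 + 2×4.94×3.257 = 36.74 m.
Hydraulic radius R = A/P = 98.18/36.74 = 2.672 m.
V = (1/n) R^(2/3) √S = (1/0.016) × 2.672^(2/3) × √0.001 = 3.806 m/s. Hydraulic depth D_h = A/T = 98.18/35.19 = 2.79 m.
Froude number Fr = V/√(g·D_h) = 3.806/√(9.81×2.79) = 0.727, which is less than 1, so the flow is subcritical.

subcritical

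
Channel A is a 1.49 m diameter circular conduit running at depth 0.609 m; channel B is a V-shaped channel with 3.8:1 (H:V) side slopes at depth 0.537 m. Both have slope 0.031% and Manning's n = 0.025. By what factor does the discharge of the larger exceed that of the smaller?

Channel A: For a circular section of diameter D = 1.49 m at depth y = 0.609 m, the central angle is θ = 2 arccos(1 − 2y/D) = 2.774 rad. Then A = (D²/8)(θ − sin θ) = 0.6703 m² and P = Dθ/2 = 2.067 m. Hydraulic radius R = A/P = 0.6703/2.067 = 0.3243 m. Q_A = (1/0.025)·0.6703·0.3243^(2/3)·√0.00031 = 0.2228 m³/s.
Channel B: For a triangular section with side slope z = 3.8: A = zy² = 3.8×0.537² = 1.096 m²; P = 2y√(1+z²) = 2×0.537×3.929 = 4.22 m. Hydraulic radius R = A/P = 1.096/4.22 = 0.2597 m. Q_B = (1/0.025)·1.096·0.2597^(2/3)·√0.00031 = 0.3141 m³/s.
The larger discharge is 0.3141 m³/s and the smaller is 0.2228 m³/s; the ratio is 1.41.

1.41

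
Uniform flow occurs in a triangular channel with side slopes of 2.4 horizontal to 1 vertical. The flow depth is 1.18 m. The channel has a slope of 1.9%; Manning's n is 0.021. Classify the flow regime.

supercritical

For a triangular section with side slope z = 2.4: A = zy² = 2.4×1.18² = 3.342 m²; P = 2y√(1+z²) = 2×1.18×2.6 = 6.136 m.
Hydraulic radius R = A/P = 3.342/6.136 = 0.5446 m.
V = (1/n) R^(2/3) √S = (1/0.021) × 0.5446^(2/3) × √0.019 = 4.377 m/s. Hydraulic depth D_h = A/T = 3.342/5.664 = 0.59 m.
Froude number Fr = V/√(g·D_h) = 4.377/√(9.81×0.59) = 1.82, which is greater than 1, so the flow is supercritical.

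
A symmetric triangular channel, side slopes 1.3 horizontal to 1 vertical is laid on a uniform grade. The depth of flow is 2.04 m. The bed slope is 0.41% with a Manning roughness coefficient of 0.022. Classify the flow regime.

subcritical

For a triangular section with side slope z = 1.3: A = zy² = 1.3×2.04² = 5.41 m²; P = 2y√(1+z²) = 2×2.04×1.64 = 6.692 m.
Hydraulic radius R = A/P = 5.41/6.692 = 0.8085 m.
V = (1/n) R^(2/3) √S = (1/0.022) × 0.8085^(2/3) × √0.0041 = 2.526 m/s. Hydraulic depth D_h = A/T = 5.41/5.304 = 1.02 m.
Froude number Fr = V/√(g·D_h) = 2.526/√(9.81×1.02) = 0.799, which is less than 1, so the flow is subcritical.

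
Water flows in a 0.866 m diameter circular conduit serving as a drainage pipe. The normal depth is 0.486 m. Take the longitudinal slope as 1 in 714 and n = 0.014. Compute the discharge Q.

For a circular section of diameter D = 0.866 m at depth y = 0.486 m, the central angle is θ = 2 arccos(1 − 2y/D) = 3.387 rad. Then A = (D²/8)(θ − sin θ) = 0.3403 m² and P = Dθ/2 = 1.467 m.
Hydraulic radius R = A/P = 0.3403/1.467 = 0.232 m.
Manning's equation: Q = (1/n) A R^(2/3) S^(1/2) = (1/0.014) × 0.3403 × 0.232^(2/3) × 0.001401^(1/2) = 0.343 m³/s.

Q = 0.343 m³/s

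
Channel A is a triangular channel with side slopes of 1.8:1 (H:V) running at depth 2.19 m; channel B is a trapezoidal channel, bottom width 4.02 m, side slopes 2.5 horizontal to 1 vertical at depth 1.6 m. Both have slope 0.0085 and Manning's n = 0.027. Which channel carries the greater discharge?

Channel A: For a triangular section with side slope z = 1.8: A = zy² = 1.8×2.19² = 8.633 m²; P = 2y√(1+z²) = 2×2.19×2.059 = 9.019 m. Hydraulic radius R = A/P = 8.633/9.019 = 0.9572 m. Q_A = (1/0.027)·8.633·0.9572^(2/3)·√0.0085 = 28.63 m³/s.
Channel B: With bottom width b = 4.02 m and side slope z = 2.5: A = (b + zy)y = (4.02 + 2.5×1.6)×1.6 = 12.83 m²; P = b + 2y√(1+z²) = 4.02 + 2×1.6×2.693 = 12.64 m. Hydraulic radius R = A/P = 12.83/12.64 = 1.015 m. Q_B = (1/0.027)·12.83·1.015^(2/3)·√0.0085 = 44.27 m³/s.
Q_A = 28.63 m³/s vs Q_B = 44.27 m³/s, so channel B carries more.

channel B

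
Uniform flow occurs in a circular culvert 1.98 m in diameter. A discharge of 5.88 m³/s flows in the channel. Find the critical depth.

y_c = 1.17 m

At critical depth, Q² T / (g A³) = 1, i.e. A³/T = Q²/g = 5.88²/9.81 = 3.524.
Trying y = 0.828 m: A³/T = 0.9301 — short.
Trying y = 1.45 m: A³/T = 8.047 — over.
Trying y = 1.17 m: A³/T = 3.489 — close enough.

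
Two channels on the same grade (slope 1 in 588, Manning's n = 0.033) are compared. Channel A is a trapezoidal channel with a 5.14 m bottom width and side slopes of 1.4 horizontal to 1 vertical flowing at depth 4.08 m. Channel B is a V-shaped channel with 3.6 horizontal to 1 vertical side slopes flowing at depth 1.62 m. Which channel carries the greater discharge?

channel A

Channel A: With bottom width b = 5.14 m and side slope z = 1.4: A = (b + zy)y = (5.14 + 1.4×4.08)×4.08 = 44.28 m²; P = b + 2y√(1+z²) = 5.14 + 2×4.08×1.72 = 19.18 m. Hydraulic radius R = A/P = 44.28/19.18 = 2.309 m. Q_A = (1/0.033)·44.28·2.309^(2/3)·√0.001701 = 96.65 m³/s.
Channel B: For a triangular section with side slope z = 3.6: A = zy² = 3.6×1.62² = 9.448 m²; P = 2y√(1+z²) = 2×1.62×3.736 = 12.11 m. Hydraulic radius R = A/P = 9.448/12.11 = 0.7804 m. Q_B = (1/0.033)·9.448·0.7804^(2/3)·√0.001701 = 10.01 m³/s.
Q_A = 96.65 m³/s vs Q_B = 10.01 m³/s, so channel A carries more.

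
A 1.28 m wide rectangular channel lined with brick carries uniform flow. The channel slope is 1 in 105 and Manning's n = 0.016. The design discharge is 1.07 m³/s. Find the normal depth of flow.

y_n = 0.363 m

Manning's equation rearranged: A R^(2/3) = nQ / (1·√S) = 0.016 × 1.07 / (√0.009524) = 0.1754.
At y = 0.423 m: A R^(2/3) = 0.2175 — high.
At y = 0.305 m: A R^(2/3) = 0.1364 — low.
At y = 0.363 m: A R^(2/3) = 0.1752 — close enough.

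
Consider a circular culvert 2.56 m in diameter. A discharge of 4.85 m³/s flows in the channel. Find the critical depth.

At critical depth, Q² T / (g A³) = 1, i.e. A³/T = Q²/g = 4.85²/9.81 = 2.398.
Try y = 0.8 m: A³/T = 1.094 — low.
Try y = 1.18 m: A³/T = 4.879 — high.
Try y = 0.98 m: A³/T = 2.393 — close enough.

y_c = 0.98 m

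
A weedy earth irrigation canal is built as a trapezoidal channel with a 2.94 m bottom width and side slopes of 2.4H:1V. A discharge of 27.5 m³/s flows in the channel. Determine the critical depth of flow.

At critical depth, Q² T / (g A³) = 1, i.e. A³/T = Q²/g = 27.5²/9.81 = 77.09.
Trying y = 1.11 m: A³/T = 29.11 — low.
Trying y = 1.66 m: A³/T = 139.2 — high.
Trying y = 1.43 m: A³/T = 77.17 — close enough.

y_c = 1.43 m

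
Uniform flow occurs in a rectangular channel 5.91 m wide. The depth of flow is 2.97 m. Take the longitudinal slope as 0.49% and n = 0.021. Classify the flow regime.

Flow area A = b·y = 5.91 × 2.97 = 17.55 m². Wetted perimeter P = b + 2y = 5.91 + 2×2.97 = 11.85 m.
Hydraulic radius R = A/P = 17.55/11.85 = 1.481 m.
V = (1/n) R^(2/3) √S = (1/0.021) × 1.481^(2/3) × √0.0049 = 4.331 m/s. Hydraulic depth D_h = A/T = 17.55/5.91 = 2.97 m.
Froude number Fr = V/√(g·D_h) = 4.331/√(9.81×2.97) = 0.802, which is less than 1, so the flow is subcritical.

subcritical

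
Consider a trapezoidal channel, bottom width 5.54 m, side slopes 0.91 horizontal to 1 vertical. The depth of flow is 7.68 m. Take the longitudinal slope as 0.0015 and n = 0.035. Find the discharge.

Q = 253 m³/s

With bottom width b = 5.54 m and side slope z = 0.91: A = (b + zy)y = (5.54 + 0.91×7.68)×7.68 = 96.22 m²; P = b + 2y√(1+z²) = 5.54 + 2×7.68×1.352 = 26.31 m.
Hydraulic radius R = A/P = 96.22/26.31 = 3.658 m.
Manning's equation: Q = (1/n) A R^(2/3) S^(1/2) = (1/0.035) × 96.22 × 3.658^(2/3) × 0.0015^(1/2) = 253 m³/s.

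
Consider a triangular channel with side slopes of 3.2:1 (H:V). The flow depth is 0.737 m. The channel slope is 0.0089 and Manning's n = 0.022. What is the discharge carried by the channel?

Q = 3.71 m³/s

For a triangular section with side slope z = 3.2: A = zy² = 3.2×0.737² = 1.738 m²; P = 2y√(1+z²) = 2×0.737×3.353 = 4.942 m.
Hydraulic radius R = A/P = 1.738/4.942 = 0.3517 m.
Manning's equation: Q = (1/n) A R^(2/3) S^(1/2) = (1/0.022) × 1.738 × 0.3517^(2/3) × 0.0089^(1/2) = 3.71 m³/s.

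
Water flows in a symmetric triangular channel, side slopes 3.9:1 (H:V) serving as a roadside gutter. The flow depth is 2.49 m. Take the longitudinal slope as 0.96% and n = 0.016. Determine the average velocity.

V = 6.94 m/s

For a triangular section with side slope z = 3.9: A = zy² = 3.9×2.49² = 24.18 m²; P = 2y√(1+z²) = 2×2.49×4.026 = 20.05 m.
Hydraulic radius R = A/P = 24.18/20.05 = 1.206 m.
From Manning's equation, V = (1/n) R^(2/3) S^(1/2) = (1/0.016) × 1.206^(2/3) × 0.0096^(1/2) = 6.94 m/s.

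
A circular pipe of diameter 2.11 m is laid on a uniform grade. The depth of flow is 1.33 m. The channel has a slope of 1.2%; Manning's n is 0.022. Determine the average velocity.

For a circular section of diameter D = 2.11 m at depth y = 1.33 m, the central angle is θ = 2 arccos(1 − 2y/D) = 3.669 rad. Then A = (D²/8)(θ − sin θ) = 2.322 m² and P = Dθ/2 = 3.871 m.
Hydraulic radius R = A/P = 2.322/3.871 = 0.5999 m.
From Manning's equation, V = (1/n) R^(2/3) S^(1/2) = (1/0.022) × 0.5999^(2/3) × 0.012^(1/2) = 3.54 m/s.

V = 3.54 m/s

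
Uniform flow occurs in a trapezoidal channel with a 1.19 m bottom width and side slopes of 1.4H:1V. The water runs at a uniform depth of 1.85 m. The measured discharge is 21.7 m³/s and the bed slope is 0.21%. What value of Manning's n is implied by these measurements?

n = 0.014

With bottom width b = 1.19 m and side slope z = 1.4: A = (b + zy)y = (1.19 + 1.4×1.85)×1.85 = 6.993 m²; P = b + 2y√(1+z²) = 1.19 + 2×1.85×1.72 = 7.556 m.
Hydraulic radius R = A/P = 6.993/7.556 = 0.9255 m.
Rearranging Manning's equation: n = (1/Q) A R^(2/3) S^(1/2) = (1/21.7) × 6.993 × 0.9255^(2/3) × √0.0021 = 0.014.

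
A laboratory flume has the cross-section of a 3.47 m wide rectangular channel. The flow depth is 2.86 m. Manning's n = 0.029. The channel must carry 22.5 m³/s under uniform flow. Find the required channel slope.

Flow area A = b·y = 3.47 × 2.86 = 9.924 m². Wetted perimeter P = b + 2y = 3.47 + 2×2.86 = 9.19 m.
Hydraulic radius R = A/P = 9.924/9.19 = 1.08 m.
From Manning's equation, S = [nQ / (1 A R^(2/3))]² = [0.029 × 22.5 / (1 × 9.924 × 1.08^(2/3))]² = 0.0039.

S = 0.0039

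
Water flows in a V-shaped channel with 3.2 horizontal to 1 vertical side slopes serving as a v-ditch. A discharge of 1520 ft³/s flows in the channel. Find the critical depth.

y_c = 6.75 ft

At critical depth, Q² T / (g A³) = 1, i.e. A³/T = Q²/g = 1520²/32.2 = 71750.
Try y = 8.39 ft: A³/T = 212900 — high.
Try y = 4.75 ft: A³/T = 12380 — low.
Try y = 6.75 ft: A³/T = 71740 — matches.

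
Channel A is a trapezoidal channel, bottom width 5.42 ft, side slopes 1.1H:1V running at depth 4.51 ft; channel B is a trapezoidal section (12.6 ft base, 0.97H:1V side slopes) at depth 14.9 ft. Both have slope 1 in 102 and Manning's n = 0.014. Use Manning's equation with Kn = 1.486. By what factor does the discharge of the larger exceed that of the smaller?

17.9

Channel A: With bottom width b = 5.42 ft and side slope z = 1.1: A = (b + zy)y = (5.42 + 1.1×4.51)×4.51 = 46.82 ft²; P = b + 2y√(1+z²) = 5.42 + 2×4.51×1.487 = 18.83 ft. Hydraulic radius R = A/P = 46.82/18.83 = 2.486 ft. Q_A = (1.486/0.014)·46.82·2.486^(2/3)·√0.009804 = 903.1 ft³/s.
Channel B: With bottom width b = 12.6 ft and side slope z = 0.97: A = (b + zy)y = (12.6 + 0.97×14.9)×14.9 = 403.1 ft²; P = b + 2y√(1+z²) = 12.6 + 2×14.9×1.393 = 54.12 ft. Hydraulic radius R = A/P = 403.1/54.12 = 7.449 ft. Q_B = (1.486/0.014)·403.1·7.449^(2/3)·√0.009804 = 16160 ft³/s.
The larger discharge is 16160 ft³/s and the smaller is 903.1 ft³/s; the ratio is 17.9.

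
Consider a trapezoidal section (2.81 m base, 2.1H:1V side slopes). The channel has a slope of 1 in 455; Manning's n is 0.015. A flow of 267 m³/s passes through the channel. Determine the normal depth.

Manning's equation rearranged: A R^(2/3) = nQ / (1·√S) = 0.015 × 267 / (√0.002198) = 85.43.
At y = 4.62 m: A R^(2/3) = 103 — over.
At y = 3.27 m: A R^(2/3) = 46.06 — short.
At y = 4.27 m: A R^(2/3) = 85.52 — close enough.

y_n = 4.27 m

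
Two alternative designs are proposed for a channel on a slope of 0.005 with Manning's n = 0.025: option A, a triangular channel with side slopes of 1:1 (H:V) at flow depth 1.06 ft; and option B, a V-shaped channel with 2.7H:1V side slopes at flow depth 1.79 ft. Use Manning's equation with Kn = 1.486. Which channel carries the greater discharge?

channel B

Channel A: For a triangular section with side slope z = 1: A = zy² = 1×1.06² = 1.124 ft²; P = 2y√(1+z²) = 2×1.06×1.414 = 2.998 ft. Hydraulic radius R = A/P = 1.124/2.998 = 0.3748 ft. Q_A = (1.486/0.025)·1.124·0.3748^(2/3)·√0.005 = 2.455 ft³/s.
Channel B: For a triangular section with side slope z = 2.7: A = zy² = 2.7×1.79² = 8.651 ft²; P = 2y√(1+z²) = 2×1.79×2.879 = 10.31 ft. Hydraulic radius R = A/P = 8.651/10.31 = 0.8393 ft. Q_B = (1.486/0.025)·8.651·0.8393^(2/3)·√0.005 = 32.35 ft³/s.
Q_A = 2.455 ft³/s vs Q_B = 32.35 ft³/s, so channel B carries more.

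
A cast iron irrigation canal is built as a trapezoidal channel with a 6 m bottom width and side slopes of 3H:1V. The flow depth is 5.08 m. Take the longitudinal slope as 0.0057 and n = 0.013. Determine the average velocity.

V = 11.6 m/s

With bottom width b = 6 m and side slope z = 3: A = (b + zy)y = (6 + 3×5.08)×5.08 = 107.9 m²; P = b + 2y√(1+z²) = 6 + 2×5.08×3.162 = 38.13 m.
Hydraulic radius R = A/P = 107.9/38.13 = 2.83 m.
From Manning's equation, V = (1/n) R^(2/3) S^(1/2) = (1/0.013) × 2.83^(2/3) × 0.0057^(1/2) = 11.6 m/s.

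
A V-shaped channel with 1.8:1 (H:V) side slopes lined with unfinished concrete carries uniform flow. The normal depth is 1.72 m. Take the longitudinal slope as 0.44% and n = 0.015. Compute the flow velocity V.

V = 3.66 m/s

For a triangular section with side slope z = 1.8: A = zy² = 1.8×1.72² = 5.325 m²; P = 2y√(1+z²) = 2×1.72×2.059 = 7.083 m.
Hydraulic radius R = A/P = 5.325/7.083 = 0.7518 m.
From Manning's equation, V = (1/n) R^(2/3) S^(1/2) = (1/0.015) × 0.7518^(2/3) × 0.0044^(1/2) = 3.66 m/s.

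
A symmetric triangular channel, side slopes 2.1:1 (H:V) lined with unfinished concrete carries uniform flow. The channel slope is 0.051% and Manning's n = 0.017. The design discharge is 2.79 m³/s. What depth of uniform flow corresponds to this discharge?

Manning's equation rearranged: A R^(2/3) = nQ / (1·√S) = 0.017 × 2.79 / (√0.00051) = 2.1.
At y = 1.55 m: A R^(2/3) = 3.976 — too large.
At y = 0.921 m: A R^(2/3) = 0.9923 — too small.
At y = 1.22 m: A R^(2/3) = 2.1 — matches.

y_n = 1.22 m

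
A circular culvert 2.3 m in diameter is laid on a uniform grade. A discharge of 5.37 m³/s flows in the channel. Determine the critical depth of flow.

At critical depth, Q² T / (g A³) = 1, i.e. A³/T = Q²/g = 5.37²/9.81 = 2.94.
Try y = 1.24 m: A³/T = 5.197 — over.
Try y = 0.868 m: A³/T = 1.326 — short.
Try y = 1.07 m: A³/T = 2.959 — matches.

y_c = 1.07 m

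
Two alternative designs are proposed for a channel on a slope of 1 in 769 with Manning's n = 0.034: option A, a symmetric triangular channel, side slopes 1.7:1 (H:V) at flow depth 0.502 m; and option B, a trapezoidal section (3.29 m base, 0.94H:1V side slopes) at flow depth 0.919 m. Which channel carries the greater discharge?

Channel A: For a triangular section with side slope z = 1.7: A = zy² = 1.7×0.502² = 0.4284 m²; P = 2y√(1+z²) = 2×0.502×1.972 = 1.98 m. Hydraulic radius R = A/P = 0.4284/1.98 = 0.2163 m. Q_A = (1/0.034)·0.4284·0.2163^(2/3)·√0.0013 = 0.1637 m³/s.
Channel B: With bottom width b = 3.29 m and side slope z = 0.94: A = (b + zy)y = (3.29 + 0.94×0.919)×0.919 = 3.817 m²; P = b + 2y√(1+z²) = 3.29 + 2×0.919×1.372 = 5.813 m. Hydraulic radius R = A/P = 3.817/5.813 = 0.6568 m. Q_B = (1/0.034)·3.817·0.6568^(2/3)·√0.0013 = 3.059 m³/s.
Q_A = 0.1637 m³/s vs Q_B = 3.059 m³/s, so channel B carries more.

channel B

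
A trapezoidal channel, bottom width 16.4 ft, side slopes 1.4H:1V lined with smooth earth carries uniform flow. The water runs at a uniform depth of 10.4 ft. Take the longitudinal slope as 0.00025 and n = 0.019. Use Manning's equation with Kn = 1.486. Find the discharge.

With bottom width b = 16.4 ft and side slope z = 1.4: A = (b + zy)y = (16.4 + 1.4×10.4)×10.4 = 322 ft²; P = b + 2y√(1+z²) = 16.4 + 2×10.4×1.72 = 52.19 ft.
Hydraulic radius R = A/P = 322/52.19 = 6.17 ft.
Manning's equation: Q = (1.486/n) A R^(2/3) S^(1/2) = (1.486/0.019) × 322 × 6.17^(2/3) × 0.00025^(1/2) = 1340 ft³/s.

Q = 1340 ft³/s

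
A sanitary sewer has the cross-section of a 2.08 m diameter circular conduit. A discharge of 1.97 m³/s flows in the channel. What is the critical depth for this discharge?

y_c = 0.654 m

At critical depth, Q² T / (g A³) = 1, i.e. A³/T = Q²/g = 1.97²/9.81 = 0.3956.
Try y = 0.584 m: A³/T = 0.2556 — low.
Try y = 0.815 m: A³/T = 0.9268 — high.
Try y = 0.654 m: A³/T = 0.3965 — ≈ 0.3956.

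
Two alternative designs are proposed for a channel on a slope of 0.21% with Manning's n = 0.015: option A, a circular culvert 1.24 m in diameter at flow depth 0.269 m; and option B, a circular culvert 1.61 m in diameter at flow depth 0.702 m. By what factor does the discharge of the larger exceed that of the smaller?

Channel A: For a circular section of diameter D = 1.24 m at depth y = 0.269 m, the central angle is θ = 2 arccos(1 − 2y/D) = 1.938 rad. Then A = (D²/8)(θ − sin θ) = 0.1931 m² and P = Dθ/2 = 1.202 m. Hydraulic radius R = A/P = 0.1931/1.202 = 0.1607 m. Q_A = (1/0.015)·0.1931·0.1607^(2/3)·√0.0021 = 0.1744 m³/s.
Channel B: For a circular section of diameter D = 1.61 m at depth y = 0.702 m, the central angle is θ = 2 arccos(1 − 2y/D) = 2.885 rad. Then A = (D²/8)(θ − sin θ) = 0.8525 m² and P = Dθ/2 = 2.322 m. Hydraulic radius R = A/P = 0.8525/2.322 = 0.3671 m. Q_B = (1/0.015)·0.8525·0.3671^(2/3)·√0.0021 = 1.335 m³/s.
The larger discharge is 1.335 m³/s and the smaller is 0.1744 m³/s; the ratio is 7.66.

7.66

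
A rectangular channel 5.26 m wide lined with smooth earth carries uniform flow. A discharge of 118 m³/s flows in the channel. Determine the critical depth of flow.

For a rectangular channel, critical depth y_c = (q²/g)^(1/3) where q = Q/b = 118/5.26 = 22.43 m²/s.
So y_c = (22.43²/9.81)^(1/3) = 3.72 m.

y_c = 3.72 m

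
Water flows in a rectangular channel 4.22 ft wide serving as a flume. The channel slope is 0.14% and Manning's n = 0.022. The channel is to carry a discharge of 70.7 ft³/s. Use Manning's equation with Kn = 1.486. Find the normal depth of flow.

y_n = 5.08 ft

Manning's equation rearranged: A R^(2/3) = nQ / (1.486·√S) = 0.022 × 70.7 / (1.486 × √0.0014) = 27.97.
At y = 6.44 ft: A R^(2/3) = 37.01 — over.
At y = 4.07 ft: A R^(2/3) = 21.39 — short.
At y = 5.08 ft: A R^(2/3) = 27.98 — ≈ 27.97.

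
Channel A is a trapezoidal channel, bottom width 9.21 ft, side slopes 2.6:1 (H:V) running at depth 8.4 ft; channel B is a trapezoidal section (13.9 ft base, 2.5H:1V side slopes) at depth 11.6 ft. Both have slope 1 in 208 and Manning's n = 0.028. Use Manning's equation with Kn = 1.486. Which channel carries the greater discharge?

channel B

Channel A: With bottom width b = 9.21 ft and side slope z = 2.6: A = (b + zy)y = (9.21 + 2.6×8.4)×8.4 = 260.8 ft²; P = b + 2y√(1+z²) = 9.21 + 2×8.4×2.786 = 56.01 ft. Hydraulic radius R = A/P = 260.8/56.01 = 4.657 ft. Q_A = (1.486/0.028)·260.8·4.657^(2/3)·√0.004808 = 2676 ft³/s.
Channel B: With bottom width b = 13.9 ft and side slope z = 2.5: A = (b + zy)y = (13.9 + 2.5×11.6)×11.6 = 497.6 ft²; P = b + 2y√(1+z²) = 13.9 + 2×11.6×2.693 = 76.37 ft. Hydraulic radius R = A/P = 497.6/76.37 = 6.516 ft. Q_B = (1.486/0.028)·497.6·6.516^(2/3)·√0.004808 = 6389 ft³/s.
Q_A = 2676 ft³/s vs Q_B = 6389 ft³/s, so channel B carries more.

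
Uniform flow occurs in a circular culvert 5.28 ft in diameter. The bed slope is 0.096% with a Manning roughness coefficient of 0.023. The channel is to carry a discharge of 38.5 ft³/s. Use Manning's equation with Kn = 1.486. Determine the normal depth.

y_n = 3.35 ft

Manning's equation rearranged: A R^(2/3) = nQ / (1.486·√S) = 0.023 × 38.5 / (1.486 × √0.00096) = 19.23.
At y = 2.52 ft: A R^(2/3) = 12.16 — too small.
At y = 4.08 ft: A R^(2/3) = 24.85 — too large.
At y = 3.35 ft: A R^(2/3) = 19.25 — close enough.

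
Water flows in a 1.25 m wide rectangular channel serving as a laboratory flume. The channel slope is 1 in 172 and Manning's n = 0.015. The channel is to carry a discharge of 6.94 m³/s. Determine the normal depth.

y_n = 1.82 m

Manning's equation rearranged: A R^(2/3) = nQ / (1·√S) = 0.015 × 6.94 / (√0.005814) = 1.365.
Trying y = 1.4 m: A R^(2/3) = 1 — low.
Trying y = 1.99 m: A R^(2/3) = 1.516 — high.
Trying y = 1.82 m: A R^(2/3) = 1.366 — ≈ 1.365.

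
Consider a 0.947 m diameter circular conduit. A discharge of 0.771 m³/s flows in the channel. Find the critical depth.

y_c = 0.509 m

At critical depth, Q² T / (g A³) = 1, i.e. A³/T = Q²/g = 0.771²/9.81 = 0.0606.
Trying y = 0.555 m: A³/T = 0.08462 — high.
Trying y = 0.39 m: A³/T = 0.02195 — low.
Trying y = 0.509 m: A³/T = 0.06079 — matches.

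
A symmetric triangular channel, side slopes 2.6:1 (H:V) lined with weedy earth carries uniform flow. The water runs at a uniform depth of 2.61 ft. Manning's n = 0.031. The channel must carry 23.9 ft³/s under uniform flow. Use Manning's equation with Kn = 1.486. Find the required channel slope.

S = 0.000609

For a triangular section with side slope z = 2.6: A = zy² = 2.6×2.61² = 17.71 ft²; P = 2y√(1+z²) = 2×2.61×2.786 = 14.54 ft.
Hydraulic radius R = A/P = 17.71/14.54 = 1.218 ft.
From Manning's equation, S = [nQ / (1.486 A R^(2/3))]² = [0.031 × 23.9 / (1.486 × 17.71 × 1.218^(2/3))]² = 0.000609.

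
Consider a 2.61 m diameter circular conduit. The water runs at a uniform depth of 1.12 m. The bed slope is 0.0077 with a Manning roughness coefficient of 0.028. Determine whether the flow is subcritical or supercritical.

subcritical

For a circular section of diameter D = 2.61 m at depth y = 1.12 m, the central angle is θ = 2 arccos(1 − 2y/D) = 2.857 rad. Then A = (D²/8)(θ − sin θ) = 2.194 m² and P = Dθ/2 = 3.729 m.
Hydraulic radius R = A/P = 2.194/3.729 = 0.5884 m.
V = (1/n) R^(2/3) √S = (1/0.028) × 0.5884^(2/3) × √0.0077 = 2.201 m/s. Hydraulic depth D_h = A/T = 2.194/2.584 = 0.8491 m.
Froude number Fr = V/√(g·D_h) = 2.201/√(9.81×0.8491) = 0.762, which is less than 1, so the flow is subcritical.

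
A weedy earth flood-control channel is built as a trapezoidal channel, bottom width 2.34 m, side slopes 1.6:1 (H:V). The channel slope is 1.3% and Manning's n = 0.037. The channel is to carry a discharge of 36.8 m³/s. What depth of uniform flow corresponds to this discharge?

y_n = 2 m

Manning's equation rearranged: A R^(2/3) = nQ / (1·√S) = 0.037 × 36.8 / (√0.013) = 11.94.
Trying y = 1.76 m: A R^(2/3) = 9.137 — too small.
Trying y = 2.29 m: A R^(2/3) = 15.97 — too large.
Trying y = 2 m: A R^(2/3) = 11.95 — close enough.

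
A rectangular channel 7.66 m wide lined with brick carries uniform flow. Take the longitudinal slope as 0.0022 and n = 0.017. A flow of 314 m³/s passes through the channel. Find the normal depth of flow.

y_n = 7.9 m

Manning's equation rearranged: A R^(2/3) = nQ / (1·√S) = 0.017 × 314 / (√0.0022) = 113.8.
Try y = 9.6 m: A R^(2/3) = 143.9 — high.
Try y = 6.54 m: A R^(2/3) = 90.19 — low.
Try y = 7.9 m: A R^(2/3) = 113.8 — matches.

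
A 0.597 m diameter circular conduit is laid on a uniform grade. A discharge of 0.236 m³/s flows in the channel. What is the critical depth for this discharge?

y_c = 0.316 m

At critical depth, Q² T / (g A³) = 1, i.e. A³/T = Q²/g = 0.236²/9.81 = 0.005677.
Try y = 0.277 m: A³/T = 0.003451 — too small.
Try y = 0.359 m: A³/T = 0.009299 — too large.
Try y = 0.316 m: A³/T = 0.005709 — matches.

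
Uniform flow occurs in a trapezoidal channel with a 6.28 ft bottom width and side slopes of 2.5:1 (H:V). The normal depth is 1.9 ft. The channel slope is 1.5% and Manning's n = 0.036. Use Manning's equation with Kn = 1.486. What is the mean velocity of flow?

With bottom width b = 6.28 ft and side slope z = 2.5: A = (b + zy)y = (6.28 + 2.5×1.9)×1.9 = 20.96 ft²; P = b + 2y√(1+z²) = 6.28 + 2×1.9×2.693 = 16.51 ft.
Hydraulic radius R = A/P = 20.96/16.51 = 1.269 ft.
From Manning's equation, V = (1.486/n) R^(2/3) S^(1/2) = (1.486/0.036) × 1.269^(2/3) × 0.015^(1/2) = 5.93 ft/s.

V = 5.93 ft/s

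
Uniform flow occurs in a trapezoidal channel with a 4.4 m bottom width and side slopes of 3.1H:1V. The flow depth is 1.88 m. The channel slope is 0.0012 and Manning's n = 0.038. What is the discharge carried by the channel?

With bottom width b = 4.4 m and side slope z = 3.1: A = (b + zy)y = (4.4 + 3.1×1.88)×1.88 = 19.23 m²; P = b + 2y√(1+z²) = 4.4 + 2×1.88×3.257 = 16.65 m.
Hydraulic radius R = A/P = 19.23/16.65 = 1.155 m.
Manning's equation: Q = (1/n) A R^(2/3) S^(1/2) = (1/0.038) × 19.23 × 1.155^(2/3) × 0.0012^(1/2) = 19.3 m³/s.

Q = 19.3 m³/s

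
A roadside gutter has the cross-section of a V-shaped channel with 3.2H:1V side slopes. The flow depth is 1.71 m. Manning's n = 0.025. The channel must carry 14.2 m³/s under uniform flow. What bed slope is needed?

S = 0.00189

For a triangular section with side slope z = 3.2: A = zy² = 3.2×1.71² = 9.357 m²; P = 2y√(1+z²) = 2×1.71×3.353 = 11.47 m.
Hydraulic radius R = A/P = 9.357/11.47 = 0.8161 m.
From Manning's equation, S = [nQ / (1 A R^(2/3))]² = [0.025 × 14.2 / (1 × 9.357 × 0.8161^(2/3))]² = 0.00189.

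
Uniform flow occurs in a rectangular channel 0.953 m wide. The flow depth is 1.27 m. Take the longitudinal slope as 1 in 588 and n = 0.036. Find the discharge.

Q = 0.684 m³/s

Flow area A = b·y = 0.953 × 1.27 = 1.21 m². Wetted perimeter P = b + 2y = 0.953 + 2×1.27 = 3.493 m.
Hydraulic radius R = A/P = 1.21/3.493 = 0.3465 m.
Manning's equation: Q = (1/n) A R^(2/3) S^(1/2) = (1/0.036) × 1.21 × 0.3465^(2/3) × 0.001701^(1/2) = 0.684 m³/s.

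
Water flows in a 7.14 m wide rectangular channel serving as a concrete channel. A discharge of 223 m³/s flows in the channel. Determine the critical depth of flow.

For a rectangular channel, critical depth y_c = (q²/g)^(1/3) where q = Q/b = 223/7.14 = 31.23 m²/s.
So y_c = (31.23²/9.81)^(1/3) = 4.63 m.

y_c = 4.63 m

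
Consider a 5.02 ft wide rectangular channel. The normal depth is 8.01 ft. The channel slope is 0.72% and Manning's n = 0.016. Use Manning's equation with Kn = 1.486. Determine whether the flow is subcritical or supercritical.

subcritical

Flow area A = b·y = 5.02 × 8.01 = 40.21 ft². Wetted perimeter P = b + 2y = 5.02 + 2×8.01 = 21.04 ft.
Hydraulic radius R = A/P = 40.21/21.04 = 1.911 ft.
V = (1.486/n) R^(2/3) √S = (1.486/0.016) × 1.911^(2/3) × √0.0072 = 12.14 ft/s. Hydraulic depth D_h = A/T = 40.21/5.02 = 8.01 ft.
Froude number Fr = V/√(g·D_h) = 12.14/√(32.2×8.01) = 0.756, which is less than 1, so the flow is subcritical.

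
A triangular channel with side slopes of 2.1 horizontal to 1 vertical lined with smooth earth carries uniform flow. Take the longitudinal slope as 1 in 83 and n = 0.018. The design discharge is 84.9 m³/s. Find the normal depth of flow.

Manning's equation rearranged: A R^(2/3) = nQ / (1·√S) = 0.018 × 84.9 / (√0.01205) = 13.92.
Trying y = 1.98 m: A R^(2/3) = 7.639 — low.
Trying y = 2.8 m: A R^(2/3) = 19.25 — high.
Trying y = 2.48 m: A R^(2/3) = 13.93 — matches.

y_n = 2.48 m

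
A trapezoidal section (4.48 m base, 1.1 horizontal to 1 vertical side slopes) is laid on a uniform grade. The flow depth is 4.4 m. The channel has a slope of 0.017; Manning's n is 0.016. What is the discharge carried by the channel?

Q = 588 m³/s

With bottom width b = 4.48 m and side slope z = 1.1: A = (b + zy)y = (4.48 + 1.1×4.4)×4.4 = 41.01 m²; P = b + 2y√(1+z²) = 4.48 + 2×4.4×1.487 = 17.56 m.
Hydraulic radius R = A/P = 41.01/17.56 = 2.335 m.
Manning's equation: Q = (1/n) A R^(2/3) S^(1/2) = (1/0.016) × 41.01 × 2.335^(2/3) × 0.017^(1/2) = 588 m³/s.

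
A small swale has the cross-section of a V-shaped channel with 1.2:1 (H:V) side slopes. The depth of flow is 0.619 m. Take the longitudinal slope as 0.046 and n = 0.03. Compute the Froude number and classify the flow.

supercritical

For a triangular section with side slope z = 1.2: A = zy² = 1.2×0.619² = 0.4598 m²; P = 2y√(1+z²) = 2×0.619×1.562 = 1.934 m.
Hydraulic radius R = A/P = 0.4598/1.934 = 0.2378 m.
V = (1/n) R^(2/3) √S = (1/0.03) × 0.2378^(2/3) × √0.046 = 2.744 m/s. Hydraulic depth D_h = A/T = 0.4598/1.486 = 0.3095 m.
Froude number Fr = V/√(g·D_h) = 2.744/√(9.81×0.3095) = 1.57, which is greater than 1, so the flow is supercritical.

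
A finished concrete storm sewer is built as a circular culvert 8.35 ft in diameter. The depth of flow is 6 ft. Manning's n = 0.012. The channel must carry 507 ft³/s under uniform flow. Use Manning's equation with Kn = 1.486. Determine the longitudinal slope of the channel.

For a circular section of diameter D = 8.35 ft at depth y = 6 ft, the central angle is θ = 2 arccos(1 − 2y/D) = 4.046 rad. Then A = (D²/8)(θ − sin θ) = 42.12 ft² and P = Dθ/2 = 16.89 ft.
Hydraulic radius R = A/P = 42.12/16.89 = 2.493 ft.
From Manning's equation, S = [nQ / (1.486 A R^(2/3))]² = [0.012 × 507 / (1.486 × 42.12 × 2.493^(2/3))]² = 0.0028.

S = 0.0028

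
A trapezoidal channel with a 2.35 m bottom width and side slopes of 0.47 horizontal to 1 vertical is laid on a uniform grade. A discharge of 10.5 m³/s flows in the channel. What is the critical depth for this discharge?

y_c = 1.17 m

At critical depth, Q² T / (g A³) = 1, i.e. A³/T = Q²/g = 10.5²/9.81 = 11.24.
At y = 1.28 m: A³/T = 15.18 — over.
At y = 1.05 m: A³/T = 7.976 — short.
At y = 1.17 m: A³/T = 11.32 — matches.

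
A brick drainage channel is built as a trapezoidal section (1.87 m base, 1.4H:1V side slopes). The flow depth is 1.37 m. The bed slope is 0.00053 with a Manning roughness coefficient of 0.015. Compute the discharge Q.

Q = 6.8 m³/s

With bottom width b = 1.87 m and side slope z = 1.4: A = (b + zy)y = (1.87 + 1.4×1.37)×1.37 = 5.19 m²; P = b + 2y√(1+z²) = 1.87 + 2×1.37×1.72 = 6.584 m.
Hydraulic radius R = A/P = 5.19/6.584 = 0.7882 m.
Manning's equation: Q = (1/n) A R^(2/3) S^(1/2) = (1/0.015) × 5.19 × 0.7882^(2/3) × 0.00053^(1/2) = 6.8 m³/s.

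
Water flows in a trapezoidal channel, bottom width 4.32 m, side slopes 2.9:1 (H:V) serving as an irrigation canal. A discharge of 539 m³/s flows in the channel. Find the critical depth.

At critical depth, Q² T / (g A³) = 1, i.e. A³/T = Q²/g = 539²/9.81 = 29610.
Try y = 3.56 m: A³/T = 5675 — too small.
Try y = 5.73 m: A³/T = 45980 — too large.
Try y = 5.19 m: A³/T = 29520 — ≈ 29610.

y_c = 5.19 m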